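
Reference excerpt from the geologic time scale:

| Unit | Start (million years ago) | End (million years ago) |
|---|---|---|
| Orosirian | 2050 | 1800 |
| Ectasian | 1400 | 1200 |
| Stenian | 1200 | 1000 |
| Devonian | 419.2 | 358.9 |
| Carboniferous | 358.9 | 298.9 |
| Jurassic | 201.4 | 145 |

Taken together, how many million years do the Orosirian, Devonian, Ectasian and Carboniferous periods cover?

Duration is start − end for each: (2050 − 1800) + (419.2 − 358.9) + (1400 − 1200) + (358.9 − 298.9).
That is 250 + 60.3 + 200 + 60, which totals 570.3 million years.

570.3 million years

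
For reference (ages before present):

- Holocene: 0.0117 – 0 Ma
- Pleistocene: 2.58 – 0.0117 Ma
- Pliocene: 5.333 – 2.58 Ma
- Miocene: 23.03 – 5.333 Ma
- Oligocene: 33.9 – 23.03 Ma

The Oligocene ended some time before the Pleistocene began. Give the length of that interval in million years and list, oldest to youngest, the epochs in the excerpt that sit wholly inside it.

The Oligocene closes at 23.03 Ma and the Pleistocene opens at 2.58 Ma, so the interval is 23.03 − 2.58 = 20.45 Myr.
An epoch fits inside if it starts at or after 23.03 Ma and ends at or before 2.58 Ma; oldest first that gives Miocene, Pliocene.

20.45 million years; Miocene, Pliocene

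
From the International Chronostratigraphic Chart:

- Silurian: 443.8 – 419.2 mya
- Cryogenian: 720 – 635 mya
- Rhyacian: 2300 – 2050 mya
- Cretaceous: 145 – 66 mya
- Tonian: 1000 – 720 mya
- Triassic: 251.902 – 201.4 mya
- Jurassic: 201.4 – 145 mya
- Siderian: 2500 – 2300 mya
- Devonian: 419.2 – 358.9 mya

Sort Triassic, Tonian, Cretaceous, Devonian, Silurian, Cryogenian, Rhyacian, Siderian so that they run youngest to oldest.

Cretaceous, Triassic, Devonian, Silurian, Cryogenian, Tonian, Rhyacian, Siderian

The oldest of these is Siderian (starts 2500 Ma) and the youngest is Cretaceous (ends 66 Ma).
In between, by decreasing start age: Rhyacian (2300), Tonian (1000), Cryogenian (720), Silurian (443.8), Devonian (419.2), Triassic (251.902).
Listing youngest first means reversing that sequence.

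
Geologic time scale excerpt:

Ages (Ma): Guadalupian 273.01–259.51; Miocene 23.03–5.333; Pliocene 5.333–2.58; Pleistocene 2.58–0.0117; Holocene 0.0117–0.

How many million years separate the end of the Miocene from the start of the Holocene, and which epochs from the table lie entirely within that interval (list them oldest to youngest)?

End of Miocene = 5.333 Ma; start of Holocene = 0.0117 Ma.
Gap = 5.333 − 0.0117 = 5.3213 Myr.
Epochs wholly inside 5.333–0.0117 Ma: Pliocene (5.333–2.58), Pleistocene (2.58–0.0117).

5.3213 million years; Pliocene, Pleistocene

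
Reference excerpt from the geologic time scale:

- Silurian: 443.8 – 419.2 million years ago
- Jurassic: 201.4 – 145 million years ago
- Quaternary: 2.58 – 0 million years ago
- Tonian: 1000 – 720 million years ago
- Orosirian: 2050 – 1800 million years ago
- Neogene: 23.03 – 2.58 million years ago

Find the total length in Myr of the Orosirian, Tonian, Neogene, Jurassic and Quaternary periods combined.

Duration is start − end for each: (2050 − 1800) + (1000 − 720) + (23.03 − 2.58) + (201.4 − 145) + (2.58 − 0).
That is 250 + 280 + 20.45 + 56.4 + 2.58, which totals 609.43 million years.

609.43 million years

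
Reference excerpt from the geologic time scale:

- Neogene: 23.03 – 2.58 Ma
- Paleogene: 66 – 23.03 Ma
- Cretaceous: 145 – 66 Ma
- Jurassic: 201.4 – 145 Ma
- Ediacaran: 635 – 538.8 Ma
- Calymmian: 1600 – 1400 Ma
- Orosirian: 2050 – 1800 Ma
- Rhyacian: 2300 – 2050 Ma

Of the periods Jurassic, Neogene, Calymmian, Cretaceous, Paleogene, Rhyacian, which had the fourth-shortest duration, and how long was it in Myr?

Cretaceous, 79 million years

Durations: Jurassic 56.4; Neogene 20.45; Calymmian 200; Cretaceous 79; Paleogene 42.97; Rhyacian 250 Myr.
Sorted shortest-first: Neogene (20.45), Paleogene (42.97), Jurassic (56.4), Cretaceous (79), Calymmian (200), Rhyacian (250).
The fourth shortest is Cretaceous at 79 Myr.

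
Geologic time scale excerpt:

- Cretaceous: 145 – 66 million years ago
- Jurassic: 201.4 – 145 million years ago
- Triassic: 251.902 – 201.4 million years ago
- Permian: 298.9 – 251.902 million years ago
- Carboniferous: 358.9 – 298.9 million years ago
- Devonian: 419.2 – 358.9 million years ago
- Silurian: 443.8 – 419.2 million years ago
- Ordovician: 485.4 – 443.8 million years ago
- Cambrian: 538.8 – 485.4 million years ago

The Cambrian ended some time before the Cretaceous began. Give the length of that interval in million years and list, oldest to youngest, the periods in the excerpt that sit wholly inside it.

340.4 million years; Ordovician, Silurian, Devonian, Carboniferous, Permian, Triassic, Jurassic

End of Cambrian = 485.4 Ma; start of Cretaceous = 145 Ma.
Gap = 485.4 − 145 = 340.4 Myr.
Periods wholly inside 485.4–145 Ma: Ordovician (485.4–443.8), Silurian (443.8–419.2), Devonian (419.2–358.9), Carboniferous (358.9–298.9), Permian (298.9–251.902), Triassic (251.902–201.4), Jurassic (201.4–145).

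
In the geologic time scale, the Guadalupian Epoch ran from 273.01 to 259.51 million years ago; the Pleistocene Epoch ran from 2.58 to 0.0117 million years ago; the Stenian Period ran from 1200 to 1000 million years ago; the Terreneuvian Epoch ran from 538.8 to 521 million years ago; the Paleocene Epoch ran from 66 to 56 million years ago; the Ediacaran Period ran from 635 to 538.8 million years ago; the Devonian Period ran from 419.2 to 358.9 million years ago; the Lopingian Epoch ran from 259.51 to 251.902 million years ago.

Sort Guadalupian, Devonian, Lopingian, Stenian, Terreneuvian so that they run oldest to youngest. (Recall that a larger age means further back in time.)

Sorting by start age (descending Ma, since larger Ma = older): Stenian start 1200, Terreneuvian start 538.8, Devonian start 419.2, Guadalupian start 273.01, Lopingian start 259.51.

Stenian → Terreneuvian → Devonian → Guadalupian → Lopingian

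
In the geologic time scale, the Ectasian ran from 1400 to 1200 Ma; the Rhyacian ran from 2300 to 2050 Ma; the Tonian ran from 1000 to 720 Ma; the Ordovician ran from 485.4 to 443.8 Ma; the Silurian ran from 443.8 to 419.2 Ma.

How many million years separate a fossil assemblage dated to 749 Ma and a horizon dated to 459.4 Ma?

749 − 459.4 = 289.6 million years.

289.6 million years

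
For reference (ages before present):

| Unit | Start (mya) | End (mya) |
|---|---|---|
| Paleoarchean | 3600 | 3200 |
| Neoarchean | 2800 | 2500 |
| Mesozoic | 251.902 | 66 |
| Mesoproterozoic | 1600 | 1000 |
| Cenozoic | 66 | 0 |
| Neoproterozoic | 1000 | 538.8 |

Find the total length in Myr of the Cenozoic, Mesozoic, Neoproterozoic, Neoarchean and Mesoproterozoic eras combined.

Each duration: Cenozoic = 66; Mesozoic = 185.902; Neoproterozoic = 461.2; Neoarchean = 300; Mesoproterozoic = 600.
Sum: 66 + 185.902 + 461.2 + 300 + 600 = 1613.102 Myr.

1613.102 million years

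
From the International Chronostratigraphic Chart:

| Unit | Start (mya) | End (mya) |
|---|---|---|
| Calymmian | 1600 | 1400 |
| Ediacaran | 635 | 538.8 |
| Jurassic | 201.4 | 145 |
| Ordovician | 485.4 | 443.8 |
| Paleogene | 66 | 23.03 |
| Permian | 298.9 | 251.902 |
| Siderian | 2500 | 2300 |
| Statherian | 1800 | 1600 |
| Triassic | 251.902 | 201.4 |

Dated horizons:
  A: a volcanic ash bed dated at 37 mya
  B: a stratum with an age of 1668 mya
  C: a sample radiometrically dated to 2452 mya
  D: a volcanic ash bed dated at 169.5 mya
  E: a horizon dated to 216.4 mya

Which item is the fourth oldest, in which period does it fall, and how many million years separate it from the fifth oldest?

Larger Ma means older, so oldest first: C 2452 > B 1668 > E 216.4 > D 169.5 > A 37.
Counting 4 along gives D (169.5 Ma); the excerpt puts that inside the Jurassic, 201.4–145 Ma.
Next in line is A (37 Ma), and 169.5 − 37 = 132.5 Myr.

D, in the Jurassic; 132.5 million years to A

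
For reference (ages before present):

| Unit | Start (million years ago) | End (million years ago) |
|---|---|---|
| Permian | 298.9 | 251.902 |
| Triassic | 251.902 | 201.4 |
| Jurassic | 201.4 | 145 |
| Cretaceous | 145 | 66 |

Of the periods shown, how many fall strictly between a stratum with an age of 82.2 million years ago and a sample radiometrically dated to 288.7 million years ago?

2

The older date is 288.7 Ma and the younger is 82.2 Ma.
Periods with start < 288.7 and end > 82.2 Ma: Triassic (251.902–201.4), Jurassic (201.4–145).
That is 2 complete periods.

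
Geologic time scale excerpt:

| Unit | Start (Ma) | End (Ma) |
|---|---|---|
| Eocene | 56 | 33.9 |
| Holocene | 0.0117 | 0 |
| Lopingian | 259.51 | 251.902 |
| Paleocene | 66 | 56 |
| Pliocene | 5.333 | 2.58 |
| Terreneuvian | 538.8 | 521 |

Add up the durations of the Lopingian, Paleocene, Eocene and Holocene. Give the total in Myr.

Duration is start − end for each: (259.51 − 251.902) + (66 − 56) + (56 − 33.9) + (0.0117 − 0).
That is 7.608 + 10 + 22.1 + 0.0117, which totals 39.7197 million years.

39.7197 million years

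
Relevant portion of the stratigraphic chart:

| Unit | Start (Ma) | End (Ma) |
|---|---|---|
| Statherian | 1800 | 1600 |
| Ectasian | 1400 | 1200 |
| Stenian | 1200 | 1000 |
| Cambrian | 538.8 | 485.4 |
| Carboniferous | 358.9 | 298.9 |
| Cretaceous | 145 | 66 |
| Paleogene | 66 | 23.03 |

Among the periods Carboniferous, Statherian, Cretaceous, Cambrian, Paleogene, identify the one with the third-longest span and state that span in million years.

Start − end for each: Carboniferous 358.9 − 298.9 = 60; Statherian 1800 − 1600 = 200; Cretaceous 145 − 66 = 79; Cambrian 538.8 − 485.4 = 53.4; Paleogene 66 − 23.03 = 42.97.
Ranking these from longest: Statherian > Cretaceous > Carboniferous > Cambrian > Paleogene.
Position 3 in that ranking is Carboniferous, which lasted 60 Myr.

Carboniferous, 60 million years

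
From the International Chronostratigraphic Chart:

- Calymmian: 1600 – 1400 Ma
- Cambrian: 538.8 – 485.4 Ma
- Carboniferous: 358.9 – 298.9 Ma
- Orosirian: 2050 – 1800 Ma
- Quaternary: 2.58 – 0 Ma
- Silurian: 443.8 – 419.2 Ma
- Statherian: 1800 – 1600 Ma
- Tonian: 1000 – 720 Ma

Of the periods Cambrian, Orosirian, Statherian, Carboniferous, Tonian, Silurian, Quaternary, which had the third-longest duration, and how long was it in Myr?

Statherian, 200 million years

Durations: Cambrian 53.4; Orosirian 250; Statherian 200; Carboniferous 60; Tonian 280; Silurian 24.6; Quaternary 2.58 Myr.
Sorted longest-first: Tonian (280), Orosirian (250), Statherian (200), Carboniferous (60), Cambrian (53.4), Silurian (24.6), Quaternary (2.58).
The third longest is Statherian at 200 Myr.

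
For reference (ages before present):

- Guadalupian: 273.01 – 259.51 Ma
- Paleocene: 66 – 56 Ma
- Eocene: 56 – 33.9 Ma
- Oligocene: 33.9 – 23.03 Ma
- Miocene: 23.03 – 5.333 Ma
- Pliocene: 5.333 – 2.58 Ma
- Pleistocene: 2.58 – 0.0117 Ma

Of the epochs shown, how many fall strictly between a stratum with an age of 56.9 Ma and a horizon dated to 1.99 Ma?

4

The older date is 56.9 Ma and the younger is 1.99 Ma.
Epochs with start < 56.9 and end > 1.99 Ma: Eocene (56–33.9), Oligocene (33.9–23.03), Miocene (23.03–5.333), Pliocene (5.333–2.58).
That is 4 complete epochs.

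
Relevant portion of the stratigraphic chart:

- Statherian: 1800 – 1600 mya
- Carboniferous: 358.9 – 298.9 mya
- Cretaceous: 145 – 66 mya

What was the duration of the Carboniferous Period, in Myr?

358.9 − 298.9 = 60 million years.

60 million years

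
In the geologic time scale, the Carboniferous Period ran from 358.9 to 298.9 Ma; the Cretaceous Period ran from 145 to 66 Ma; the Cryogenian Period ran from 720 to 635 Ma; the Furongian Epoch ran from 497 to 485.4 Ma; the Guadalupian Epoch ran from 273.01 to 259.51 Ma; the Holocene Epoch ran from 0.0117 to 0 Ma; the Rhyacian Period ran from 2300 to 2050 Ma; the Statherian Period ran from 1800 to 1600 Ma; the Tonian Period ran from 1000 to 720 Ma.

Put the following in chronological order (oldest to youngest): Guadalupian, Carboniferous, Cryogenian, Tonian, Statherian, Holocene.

Statherian, then Tonian, then Cryogenian, then Carboniferous, then Guadalupian, then Holocene

Read off each span (Ma): Guadalupian 273.01–259.51; Carboniferous 358.9–298.9; Cryogenian 720–635; Tonian 1000–720; Statherian 1800–1600; Holocene 0.0117–0.
Larger Ma is older, so oldest→youngest is Statherian, Tonian, Cryogenian, Carboniferous, Guadalupian, Holocene.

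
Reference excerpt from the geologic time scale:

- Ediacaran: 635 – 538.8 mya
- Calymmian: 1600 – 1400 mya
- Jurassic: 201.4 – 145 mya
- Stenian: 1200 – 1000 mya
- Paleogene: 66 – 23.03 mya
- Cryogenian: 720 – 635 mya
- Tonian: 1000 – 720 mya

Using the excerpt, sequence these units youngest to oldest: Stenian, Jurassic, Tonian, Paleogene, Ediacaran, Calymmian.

Read off each span (Ma): Stenian 1200–1000; Jurassic 201.4–145; Tonian 1000–720; Paleogene 66–23.03; Ediacaran 635–538.8; Calymmian 1600–1400.
Larger Ma is older, so oldest→youngest is Calymmian, Stenian, Tonian, Ediacaran, Jurassic, Paleogene; reverse it for youngest→oldest.

Paleogene, Jurassic, Ediacaran, Tonian, Stenian, Calymmian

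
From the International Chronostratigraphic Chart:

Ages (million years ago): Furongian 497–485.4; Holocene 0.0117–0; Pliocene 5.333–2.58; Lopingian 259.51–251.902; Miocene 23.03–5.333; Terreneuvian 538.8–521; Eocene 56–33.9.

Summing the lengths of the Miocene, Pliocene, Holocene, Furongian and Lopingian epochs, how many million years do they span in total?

39.6697 million years

Duration is start − end for each: (23.03 − 5.333) + (5.333 − 2.58) + (0.0117 − 0) + (497 − 485.4) + (259.51 − 251.902).
That is 17.697 + 2.753 + 0.0117 + 11.6 + 7.608, which totals 39.6697 million years.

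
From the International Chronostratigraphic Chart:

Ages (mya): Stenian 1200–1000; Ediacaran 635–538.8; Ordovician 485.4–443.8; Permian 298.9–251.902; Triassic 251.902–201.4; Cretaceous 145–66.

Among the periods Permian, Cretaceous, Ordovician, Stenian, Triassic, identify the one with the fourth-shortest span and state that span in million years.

Cretaceous, 79 million years

Durations: Permian 46.998; Cretaceous 79; Ordovician 41.6; Stenian 200; Triassic 50.502 Myr.
Sorted shortest-first: Ordovician (41.6), Permian (46.998), Triassic (50.502), Cretaceous (79), Stenian (200).
The fourth shortest is Cretaceous at 79 Myr.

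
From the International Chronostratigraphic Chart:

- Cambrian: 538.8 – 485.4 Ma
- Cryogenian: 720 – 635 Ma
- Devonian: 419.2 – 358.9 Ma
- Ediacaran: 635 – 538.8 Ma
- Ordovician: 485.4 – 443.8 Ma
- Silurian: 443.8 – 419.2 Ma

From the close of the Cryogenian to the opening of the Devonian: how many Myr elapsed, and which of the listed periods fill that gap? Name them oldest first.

The Cryogenian closes at 635 Ma and the Devonian opens at 419.2 Ma, so the interval is 635 − 419.2 = 215.8 Myr.
A period fits inside if it starts at or after 635 Ma and ends at or before 419.2 Ma; oldest first that gives Ediacaran, Cambrian, Ordovician, Silurian.

215.8 million years; Ediacaran, Cambrian, Ordovician, Silurian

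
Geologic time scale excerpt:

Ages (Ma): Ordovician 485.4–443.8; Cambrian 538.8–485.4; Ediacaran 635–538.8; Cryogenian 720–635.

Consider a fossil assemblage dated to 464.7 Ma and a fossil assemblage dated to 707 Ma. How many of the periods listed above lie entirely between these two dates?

The older date is 707 Ma and the younger is 464.7 Ma.
Periods with start < 707 and end > 464.7 Ma: Ediacaran (635–538.8), Cambrian (538.8–485.4).
That is 2 complete periods.

2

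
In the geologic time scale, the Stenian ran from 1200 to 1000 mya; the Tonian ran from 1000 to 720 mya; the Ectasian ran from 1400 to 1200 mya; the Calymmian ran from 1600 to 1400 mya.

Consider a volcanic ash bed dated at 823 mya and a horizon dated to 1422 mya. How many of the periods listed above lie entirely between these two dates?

2

1422 Ma sits inside the Calymmian (1600–1400) and 823 Ma inside the Tonian (1000–720); neither of those is wholly between the two dates.
The listed periods lying completely between them are Ectasian, Stenian — 2 in all.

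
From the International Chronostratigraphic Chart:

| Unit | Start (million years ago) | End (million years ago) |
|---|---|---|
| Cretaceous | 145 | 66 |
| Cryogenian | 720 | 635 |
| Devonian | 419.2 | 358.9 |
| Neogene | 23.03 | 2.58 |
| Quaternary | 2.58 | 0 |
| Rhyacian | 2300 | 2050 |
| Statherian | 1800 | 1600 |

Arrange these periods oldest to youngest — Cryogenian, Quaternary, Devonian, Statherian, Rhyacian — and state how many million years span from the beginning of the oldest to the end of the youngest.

Rhyacian → Statherian → Cryogenian → Devonian → Quaternary; total span 2300 Myr

Start ages (Ma): Rhyacian 2300, Statherian 1800, Cryogenian 720, Devonian 419.2, Quaternary 2.58.
Ordered oldest to youngest: Rhyacian, Statherian, Cryogenian, Devonian, Quaternary.
Span = 2300 − 0 = 2300 Myr.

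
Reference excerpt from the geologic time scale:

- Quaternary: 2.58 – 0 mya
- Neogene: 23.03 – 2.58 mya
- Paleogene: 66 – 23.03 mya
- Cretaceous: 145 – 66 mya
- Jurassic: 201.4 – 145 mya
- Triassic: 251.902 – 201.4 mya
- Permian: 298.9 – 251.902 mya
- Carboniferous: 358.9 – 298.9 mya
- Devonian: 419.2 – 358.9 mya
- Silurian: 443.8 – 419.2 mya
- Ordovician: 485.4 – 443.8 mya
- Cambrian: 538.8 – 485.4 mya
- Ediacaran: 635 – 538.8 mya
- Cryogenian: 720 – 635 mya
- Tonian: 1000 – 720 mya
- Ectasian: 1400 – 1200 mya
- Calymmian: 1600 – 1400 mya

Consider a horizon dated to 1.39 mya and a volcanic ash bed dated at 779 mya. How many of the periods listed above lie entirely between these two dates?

13

779 Ma sits inside the Tonian (1000–720) and 1.39 Ma inside the Quaternary (2.58–0); neither of those is wholly between the two dates.
The listed periods lying completely between them are Cryogenian, Ediacaran, Cambrian, Ordovician, Silurian, Devonian, Carboniferous, Permian, Triassic, Jurassic, Cretaceous, Paleogene, Neogene — 13 in all.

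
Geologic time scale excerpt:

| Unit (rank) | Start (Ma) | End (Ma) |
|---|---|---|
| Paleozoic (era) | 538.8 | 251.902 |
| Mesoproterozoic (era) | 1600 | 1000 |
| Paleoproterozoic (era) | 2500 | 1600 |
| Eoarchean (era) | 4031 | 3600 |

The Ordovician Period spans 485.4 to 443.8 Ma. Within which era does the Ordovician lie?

Paleozoic

The Ordovician (485.4–443.8 Ma) lies entirely within 538.8–251.902 Ma, the Paleozoic Era.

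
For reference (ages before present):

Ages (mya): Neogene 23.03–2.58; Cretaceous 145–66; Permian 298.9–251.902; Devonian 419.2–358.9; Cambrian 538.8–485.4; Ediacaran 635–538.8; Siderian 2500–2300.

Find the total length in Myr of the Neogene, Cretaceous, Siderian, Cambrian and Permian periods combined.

Each duration: Neogene = 20.45; Cretaceous = 79; Siderian = 200; Cambrian = 53.4; Permian = 46.998.
Sum: 20.45 + 79 + 200 + 53.4 + 46.998 = 399.848 Myr.

399.848 million years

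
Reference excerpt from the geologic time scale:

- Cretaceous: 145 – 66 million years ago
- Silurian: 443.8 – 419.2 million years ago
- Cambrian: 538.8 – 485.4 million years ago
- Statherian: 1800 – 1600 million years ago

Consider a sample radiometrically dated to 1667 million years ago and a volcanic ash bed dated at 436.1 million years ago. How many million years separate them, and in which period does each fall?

1230.9 million years apart; the first in the Statherian, the second in the Silurian

Elapsed time: 1667 − 436.1 = 1230.9 Myr.
1667 Ma lies within 1800–1600 Ma: Statherian.
436.1 Ma lies within 443.8–419.2 Ma: Silurian.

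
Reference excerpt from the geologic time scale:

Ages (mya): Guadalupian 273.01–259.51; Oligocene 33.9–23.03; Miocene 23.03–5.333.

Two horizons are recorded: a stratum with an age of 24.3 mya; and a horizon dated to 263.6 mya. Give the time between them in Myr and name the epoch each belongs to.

Elapsed time: 263.6 − 24.3 = 239.3 Myr.
24.3 Ma lies within 33.9–23.03 Ma: Oligocene.
263.6 Ma lies within 273.01–259.51 Ma: Guadalupian.

239.3 million years apart; the first in the Oligocene, the second in the Guadalupian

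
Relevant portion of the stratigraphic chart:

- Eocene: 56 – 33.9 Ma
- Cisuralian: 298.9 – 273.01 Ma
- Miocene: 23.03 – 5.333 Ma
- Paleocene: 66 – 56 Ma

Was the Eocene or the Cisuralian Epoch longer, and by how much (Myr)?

Eocene: 56 − 33.9 = 22.1 Myr.
Cisuralian: 298.9 − 273.01 = 25.89 Myr.
Difference: 25.89 − 22.1 = 3.79 Myr, so the Cisuralian was longer.

Cisuralian, by 3.79 million years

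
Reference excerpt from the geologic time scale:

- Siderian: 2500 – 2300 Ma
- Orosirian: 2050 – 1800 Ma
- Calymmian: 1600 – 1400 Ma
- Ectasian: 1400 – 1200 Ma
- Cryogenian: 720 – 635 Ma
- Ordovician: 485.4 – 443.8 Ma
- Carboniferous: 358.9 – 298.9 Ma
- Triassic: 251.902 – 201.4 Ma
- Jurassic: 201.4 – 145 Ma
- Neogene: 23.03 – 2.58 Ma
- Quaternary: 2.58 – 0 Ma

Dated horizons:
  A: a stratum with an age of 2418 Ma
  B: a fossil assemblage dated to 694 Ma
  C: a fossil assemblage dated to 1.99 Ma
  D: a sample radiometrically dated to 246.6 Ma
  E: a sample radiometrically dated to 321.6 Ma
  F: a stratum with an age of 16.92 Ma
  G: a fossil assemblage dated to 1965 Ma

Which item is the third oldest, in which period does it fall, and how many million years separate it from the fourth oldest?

Sorted oldest-first by Ma: A (2418), G (1965), B (694), E (321.6), D (246.6), F (16.92), C (1.99).
The third oldest is B at 694 Ma, which lies in 720–635 Ma: the Cryogenian.
The fourth oldest is E at 321.6 Ma; separation = |694 − 321.6| = 372.4 Myr.

B, in the Cryogenian; 372.4 million years to E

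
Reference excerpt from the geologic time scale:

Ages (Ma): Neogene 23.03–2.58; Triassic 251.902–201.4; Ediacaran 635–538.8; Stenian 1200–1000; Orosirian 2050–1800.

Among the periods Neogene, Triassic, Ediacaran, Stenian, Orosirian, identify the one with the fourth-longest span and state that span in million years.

Start − end for each: Neogene 23.03 − 2.58 = 20.45; Triassic 251.902 − 201.4 = 50.502; Ediacaran 635 − 538.8 = 96.2; Stenian 1200 − 1000 = 200; Orosirian 2050 − 1800 = 250.
Ranking these from longest: Orosirian > Stenian > Ediacaran > Triassic > Neogene.
Position 4 in that ranking is Triassic, which lasted 50.502 Myr.

Triassic, 50.502 million years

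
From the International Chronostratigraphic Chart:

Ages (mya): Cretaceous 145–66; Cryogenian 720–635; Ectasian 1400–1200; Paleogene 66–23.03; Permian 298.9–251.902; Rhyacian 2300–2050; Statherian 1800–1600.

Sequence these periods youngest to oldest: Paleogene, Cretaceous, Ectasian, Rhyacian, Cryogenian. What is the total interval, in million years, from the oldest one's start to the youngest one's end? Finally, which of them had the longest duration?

Paleogene → Cretaceous → Cryogenian → Ectasian → Rhyacian; total span 2276.97 Myr; longest is Rhyacian

From the excerpt: Paleogene 66–23.03; Cretaceous 145–66; Ectasian 1400–1200; Rhyacian 2300–2050; Cryogenian 720–635 (Ma).
Larger Ma is earlier, so the oldest is Rhyacian and the youngest is Paleogene; youngest to oldest: Paleogene, Cretaceous, Cryogenian, Ectasian, Rhyacian.
Oldest start 2300 minus youngest end 23.03 gives 2276.97 Myr overall.
Individual lengths (start − end): Rhyacian 250; Ectasian 200; Cretaceous 79; Paleogene 42.97; Cryogenian 85. The largest is Rhyacian at 250 Myr.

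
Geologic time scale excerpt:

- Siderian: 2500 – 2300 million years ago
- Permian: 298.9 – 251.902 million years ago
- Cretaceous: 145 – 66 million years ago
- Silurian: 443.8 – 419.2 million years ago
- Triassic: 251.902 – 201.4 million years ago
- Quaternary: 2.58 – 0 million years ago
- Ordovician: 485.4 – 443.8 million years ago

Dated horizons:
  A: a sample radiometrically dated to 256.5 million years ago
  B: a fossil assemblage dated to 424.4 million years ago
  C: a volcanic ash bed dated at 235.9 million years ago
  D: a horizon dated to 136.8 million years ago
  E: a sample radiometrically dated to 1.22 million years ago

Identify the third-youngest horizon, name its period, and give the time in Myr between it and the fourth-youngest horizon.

C, in the Triassic; 20.6 million years to A

Smaller Ma means younger, so youngest first: E 1.22 < D 136.8 < C 235.9 < A 256.5 < B 424.4.
Counting 3 along gives C (235.9 Ma); the excerpt puts that inside the Triassic, 251.902–201.4 Ma.
Next in line is A (256.5 Ma), and 256.5 − 235.9 = 20.6 Myr.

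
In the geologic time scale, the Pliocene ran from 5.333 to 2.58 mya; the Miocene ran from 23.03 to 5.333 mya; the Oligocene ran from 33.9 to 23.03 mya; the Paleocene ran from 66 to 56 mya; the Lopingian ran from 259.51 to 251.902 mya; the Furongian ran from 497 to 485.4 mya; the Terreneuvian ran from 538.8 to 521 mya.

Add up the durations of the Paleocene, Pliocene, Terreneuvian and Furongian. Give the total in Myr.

42.153 million years

Each duration: Paleocene = 10; Pliocene = 2.753; Terreneuvian = 17.8; Furongian = 11.6.
Sum: 10 + 2.753 + 17.8 + 11.6 = 42.153 Myr.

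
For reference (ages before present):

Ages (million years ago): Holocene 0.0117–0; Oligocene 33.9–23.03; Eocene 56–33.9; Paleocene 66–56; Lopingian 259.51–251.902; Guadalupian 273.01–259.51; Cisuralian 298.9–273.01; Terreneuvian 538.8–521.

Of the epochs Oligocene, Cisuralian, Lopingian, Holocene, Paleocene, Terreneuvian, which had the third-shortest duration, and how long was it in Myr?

Paleocene, 10 million years

Start − end for each: Oligocene 33.9 − 23.03 = 10.87; Cisuralian 298.9 − 273.01 = 25.89; Lopingian 259.51 − 251.902 = 7.608; Holocene 0.0117 − 0 = 0.0117; Paleocene 66 − 56 = 10; Terreneuvian 538.8 − 521 = 17.8.
Ranking these from shortest: Holocene < Lopingian < Paleocene < Oligocene < Terreneuvian < Cisuralian.
Position 3 in that ranking is Paleocene, which lasted 10 Myr.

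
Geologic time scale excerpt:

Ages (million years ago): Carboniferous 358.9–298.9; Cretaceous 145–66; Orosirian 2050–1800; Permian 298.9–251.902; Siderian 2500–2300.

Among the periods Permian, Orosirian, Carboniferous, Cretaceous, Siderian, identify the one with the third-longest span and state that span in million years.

Start − end for each: Permian 298.9 − 251.902 = 46.998; Orosirian 2050 − 1800 = 250; Carboniferous 358.9 − 298.9 = 60; Cretaceous 145 − 66 = 79; Siderian 2500 − 2300 = 200.
Ranking these from longest: Orosirian > Siderian > Cretaceous > Carboniferous > Permian.
Position 3 in that ranking is Cretaceous, which lasted 79 Myr.

Cretaceous, 79 million years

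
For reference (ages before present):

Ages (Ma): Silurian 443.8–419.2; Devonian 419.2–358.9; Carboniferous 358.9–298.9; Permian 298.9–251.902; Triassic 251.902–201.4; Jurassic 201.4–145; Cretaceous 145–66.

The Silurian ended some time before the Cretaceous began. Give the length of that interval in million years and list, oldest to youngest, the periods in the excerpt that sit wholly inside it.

End of Silurian = 419.2 Ma; start of Cretaceous = 145 Ma.
Gap = 419.2 − 145 = 274.2 Myr.
Periods wholly inside 419.2–145 Ma: Devonian (419.2–358.9), Carboniferous (358.9–298.9), Permian (298.9–251.902), Triassic (251.902–201.4), Jurassic (201.4–145).

274.2 million years; Devonian, Carboniferous, Permian, Triassic, Jurassic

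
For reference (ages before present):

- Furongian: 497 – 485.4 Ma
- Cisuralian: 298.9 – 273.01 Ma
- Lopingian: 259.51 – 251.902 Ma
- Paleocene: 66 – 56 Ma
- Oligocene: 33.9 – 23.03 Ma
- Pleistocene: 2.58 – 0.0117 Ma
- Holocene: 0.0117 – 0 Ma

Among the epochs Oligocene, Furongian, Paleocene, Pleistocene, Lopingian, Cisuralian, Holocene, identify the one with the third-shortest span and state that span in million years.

Lopingian, 7.608 million years

Durations: Oligocene 10.87; Furongian 11.6; Paleocene 10; Pleistocene 2.5683; Lopingian 7.608; Cisuralian 25.89; Holocene 0.0117 Myr.
Sorted shortest-first: Holocene (0.0117), Pleistocene (2.5683), Lopingian (7.608), Paleocene (10), Oligocene (10.87), Furongian (11.6), Cisuralian (25.89).
The third shortest is Lopingian at 7.608 Myr.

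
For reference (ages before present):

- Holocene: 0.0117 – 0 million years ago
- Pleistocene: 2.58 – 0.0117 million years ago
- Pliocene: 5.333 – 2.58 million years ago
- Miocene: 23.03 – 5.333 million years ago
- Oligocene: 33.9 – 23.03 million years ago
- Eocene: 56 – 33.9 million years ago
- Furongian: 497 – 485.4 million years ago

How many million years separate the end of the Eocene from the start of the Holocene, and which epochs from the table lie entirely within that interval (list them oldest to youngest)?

33.8883 million years; Oligocene, Miocene, Pliocene, Pleistocene

The Eocene closes at 33.9 Ma and the Holocene opens at 0.0117 Ma, so the interval is 33.9 − 0.0117 = 33.8883 Myr.
An epoch fits inside if it starts at or after 33.9 Ma and ends at or before 0.0117 Ma; oldest first that gives Oligocene, Miocene, Pliocene, Pleistocene.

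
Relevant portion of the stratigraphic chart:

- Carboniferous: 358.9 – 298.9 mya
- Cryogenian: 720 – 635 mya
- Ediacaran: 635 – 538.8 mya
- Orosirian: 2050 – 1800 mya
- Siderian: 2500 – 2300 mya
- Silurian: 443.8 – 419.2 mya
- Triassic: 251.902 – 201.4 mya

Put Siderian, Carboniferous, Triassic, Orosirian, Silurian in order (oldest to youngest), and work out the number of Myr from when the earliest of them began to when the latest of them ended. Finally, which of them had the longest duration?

From the excerpt: Siderian 2500–2300; Carboniferous 358.9–298.9; Triassic 251.902–201.4; Orosirian 2050–1800; Silurian 443.8–419.2 (Ma).
Larger Ma is earlier, so the oldest is Siderian and the youngest is Triassic; oldest to youngest: Siderian, Orosirian, Silurian, Carboniferous, Triassic.
Oldest start 2500 minus youngest end 201.4 gives 2298.6 Myr overall.
Individual lengths (start − end): Siderian 200; Silurian 24.6; Carboniferous 60; Triassic 50.502; Orosirian 250. The largest is Orosirian at 250 Myr.

Siderian → Orosirian → Silurian → Carboniferous → Triassic; total span 2298.6 Myr; longest is Orosirian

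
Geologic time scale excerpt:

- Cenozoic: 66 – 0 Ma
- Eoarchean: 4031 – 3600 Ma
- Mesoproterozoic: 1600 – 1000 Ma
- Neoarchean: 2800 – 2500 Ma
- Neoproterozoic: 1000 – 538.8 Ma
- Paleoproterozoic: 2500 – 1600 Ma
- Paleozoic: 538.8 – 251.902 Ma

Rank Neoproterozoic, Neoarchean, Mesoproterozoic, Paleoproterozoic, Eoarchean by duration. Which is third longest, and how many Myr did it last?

Neoproterozoic, 461.2 million years

Durations: Neoproterozoic 461.2; Neoarchean 300; Mesoproterozoic 600; Paleoproterozoic 900; Eoarchean 431 Myr.
Sorted longest-first: Paleoproterozoic (900), Mesoproterozoic (600), Neoproterozoic (461.2), Eoarchean (431), Neoarchean (300).
The third longest is Neoproterozoic at 461.2 Myr.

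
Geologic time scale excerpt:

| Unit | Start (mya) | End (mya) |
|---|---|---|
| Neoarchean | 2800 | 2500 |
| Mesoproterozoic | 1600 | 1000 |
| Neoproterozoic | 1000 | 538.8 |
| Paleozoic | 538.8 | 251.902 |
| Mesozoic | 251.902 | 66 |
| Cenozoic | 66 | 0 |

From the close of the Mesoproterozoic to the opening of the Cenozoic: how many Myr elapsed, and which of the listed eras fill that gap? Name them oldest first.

934 million years; Neoproterozoic, Paleozoic, Mesozoic

The Mesoproterozoic closes at 1000 Ma and the Cenozoic opens at 66 Ma, so the interval is 1000 − 66 = 934 Myr.
An era fits inside if it starts at or after 1000 Ma and ends at or before 66 Ma; oldest first that gives Neoproterozoic, Paleozoic, Mesozoic.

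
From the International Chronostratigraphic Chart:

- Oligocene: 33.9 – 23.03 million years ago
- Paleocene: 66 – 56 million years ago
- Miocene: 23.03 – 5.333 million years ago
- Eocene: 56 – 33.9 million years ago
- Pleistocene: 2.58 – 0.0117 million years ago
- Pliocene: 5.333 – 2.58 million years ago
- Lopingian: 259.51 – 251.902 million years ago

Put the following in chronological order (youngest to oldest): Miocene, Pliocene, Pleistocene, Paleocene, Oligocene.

Pleistocene, then Pliocene, then Miocene, then Oligocene, then Paleocene

Sorting by start age (ascending Ma, since larger Ma = older): Pleistocene start 2.58, Pliocene start 5.333, Miocene start 23.03, Oligocene start 33.9, Paleocene start 66.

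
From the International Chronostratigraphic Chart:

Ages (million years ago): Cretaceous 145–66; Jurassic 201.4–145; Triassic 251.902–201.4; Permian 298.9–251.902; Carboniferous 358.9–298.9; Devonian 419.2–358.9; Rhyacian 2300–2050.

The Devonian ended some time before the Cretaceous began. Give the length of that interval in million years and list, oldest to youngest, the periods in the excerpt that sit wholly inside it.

213.9 million years; Carboniferous, Permian, Triassic, Jurassic

The Devonian closes at 358.9 Ma and the Cretaceous opens at 145 Ma, so the interval is 358.9 − 145 = 213.9 Myr.
A period fits inside if it starts at or after 358.9 Ma and ends at or before 145 Ma; oldest first that gives Carboniferous, Permian, Triassic, Jurassic.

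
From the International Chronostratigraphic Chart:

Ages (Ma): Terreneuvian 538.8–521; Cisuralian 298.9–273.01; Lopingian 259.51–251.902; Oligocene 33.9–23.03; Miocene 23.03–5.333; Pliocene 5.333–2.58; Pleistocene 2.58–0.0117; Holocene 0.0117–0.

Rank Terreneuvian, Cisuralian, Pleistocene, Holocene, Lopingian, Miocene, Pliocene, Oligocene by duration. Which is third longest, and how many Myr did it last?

Durations: Terreneuvian 17.8; Cisuralian 25.89; Pleistocene 2.5683; Holocene 0.0117; Lopingian 7.608; Miocene 17.697; Pliocene 2.753; Oligocene 10.87 Myr.
Sorted longest-first: Cisuralian (25.89), Terreneuvian (17.8), Miocene (17.697), Oligocene (10.87), Lopingian (7.608), Pliocene (2.753), Pleistocene (2.5683), Holocene (0.0117).
The third longest is Miocene at 17.697 Myr.

Miocene, 17.697 million years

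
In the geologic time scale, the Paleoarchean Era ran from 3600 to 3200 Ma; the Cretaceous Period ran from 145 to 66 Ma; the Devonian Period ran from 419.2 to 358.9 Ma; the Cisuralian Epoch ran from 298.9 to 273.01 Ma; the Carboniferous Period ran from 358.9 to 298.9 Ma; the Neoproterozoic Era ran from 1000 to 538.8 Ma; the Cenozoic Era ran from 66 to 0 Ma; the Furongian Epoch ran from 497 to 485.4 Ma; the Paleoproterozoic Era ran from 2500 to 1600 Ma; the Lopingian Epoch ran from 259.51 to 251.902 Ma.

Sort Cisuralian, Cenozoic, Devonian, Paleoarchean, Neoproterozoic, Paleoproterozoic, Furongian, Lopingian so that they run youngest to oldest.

Cenozoic, Lopingian, Cisuralian, Devonian, Furongian, Neoproterozoic, Paleoproterozoic, Paleoarchean

Sorting by start age (ascending Ma, since larger Ma = older): Cenozoic began 66, Lopingian began 259.51, Cisuralian began 298.9, Devonian began 419.2, Furongian began 497, Neoproterozoic began 1000, Paleoproterozoic began 2500, Paleoarchean began 3600.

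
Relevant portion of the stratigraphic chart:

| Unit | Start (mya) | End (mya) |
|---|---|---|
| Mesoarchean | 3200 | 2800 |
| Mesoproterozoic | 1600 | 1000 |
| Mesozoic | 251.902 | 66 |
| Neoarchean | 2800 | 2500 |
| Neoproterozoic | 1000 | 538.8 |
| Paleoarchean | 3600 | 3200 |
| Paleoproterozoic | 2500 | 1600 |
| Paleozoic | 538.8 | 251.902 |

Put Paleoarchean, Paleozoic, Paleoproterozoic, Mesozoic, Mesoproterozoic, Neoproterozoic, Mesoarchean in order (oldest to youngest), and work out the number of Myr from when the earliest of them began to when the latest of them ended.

Paleoarchean → Mesoarchean → Paleoproterozoic → Mesoproterozoic → Neoproterozoic → Paleozoic → Mesozoic; total span 3534 Myr

From the excerpt: Paleoarchean 3600–3200; Paleozoic 538.8–251.902; Paleoproterozoic 2500–1600; Mesozoic 251.902–66; Mesoproterozoic 1600–1000; Neoproterozoic 1000–538.8; Mesoarchean 3200–2800 (Ma).
Larger Ma is earlier, so the oldest is Paleoarchean and the youngest is Mesozoic; oldest to youngest: Paleoarchean, Mesoarchean, Paleoproterozoic, Mesoproterozoic, Neoproterozoic, Paleozoic, Mesozoic.
Oldest start 3600 minus youngest end 66 gives 3534 Myr overall.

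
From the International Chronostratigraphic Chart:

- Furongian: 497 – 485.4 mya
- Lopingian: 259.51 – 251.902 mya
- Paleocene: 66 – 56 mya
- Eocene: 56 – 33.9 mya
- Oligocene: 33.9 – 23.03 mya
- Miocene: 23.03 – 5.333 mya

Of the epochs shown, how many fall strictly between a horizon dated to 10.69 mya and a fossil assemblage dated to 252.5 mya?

3

The older date is 252.5 Ma and the younger is 10.69 Ma.
Epochs with start < 252.5 and end > 10.69 Ma: Paleocene (66–56), Eocene (56–33.9), Oligocene (33.9–23.03).
That is 3 complete epochs.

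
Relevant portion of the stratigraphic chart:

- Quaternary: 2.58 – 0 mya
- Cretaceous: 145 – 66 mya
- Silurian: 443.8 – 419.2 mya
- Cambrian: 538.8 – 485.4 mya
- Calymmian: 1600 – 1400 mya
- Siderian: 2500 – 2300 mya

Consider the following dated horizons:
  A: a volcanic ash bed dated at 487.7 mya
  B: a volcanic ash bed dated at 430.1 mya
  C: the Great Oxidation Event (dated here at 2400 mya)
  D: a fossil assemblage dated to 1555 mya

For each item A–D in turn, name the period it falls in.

A — Cambrian; B — Silurian; C — Siderian; D — Calymmian

A: 487.7 Ma lies in 538.8–485.4 Ma, so Cambrian.
B: 430.1 Ma lies in 443.8–419.2 Ma, so Silurian.
C: 2400 Ma lies in 2500–2300 Ma, so Siderian.
D: 1555 Ma lies in 1600–1400 Ma, so Calymmian.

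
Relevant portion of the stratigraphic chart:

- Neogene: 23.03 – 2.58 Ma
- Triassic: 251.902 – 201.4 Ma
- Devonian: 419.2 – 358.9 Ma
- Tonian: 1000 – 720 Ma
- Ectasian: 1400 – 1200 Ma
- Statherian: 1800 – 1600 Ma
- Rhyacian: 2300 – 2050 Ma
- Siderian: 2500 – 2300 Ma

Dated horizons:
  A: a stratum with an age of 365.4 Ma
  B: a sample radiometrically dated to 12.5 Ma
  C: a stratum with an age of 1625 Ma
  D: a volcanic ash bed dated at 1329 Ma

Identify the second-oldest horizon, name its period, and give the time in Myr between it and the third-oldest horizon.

D, in the Ectasian; 963.6 million years to A

Sorted oldest-first by Ma: C (1625), D (1329), A (365.4), B (12.5).
The second oldest is D at 1329 Ma, which lies in 1400–1200 Ma: the Ectasian.
The third oldest is A at 365.4 Ma; separation = |1329 − 365.4| = 963.6 Myr.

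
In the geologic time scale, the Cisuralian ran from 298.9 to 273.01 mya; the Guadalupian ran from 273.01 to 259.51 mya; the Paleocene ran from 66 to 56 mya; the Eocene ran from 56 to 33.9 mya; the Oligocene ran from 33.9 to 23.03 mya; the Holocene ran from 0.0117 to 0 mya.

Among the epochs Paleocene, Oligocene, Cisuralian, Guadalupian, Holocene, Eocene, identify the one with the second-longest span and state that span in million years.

Start − end for each: Paleocene 66 − 56 = 10; Oligocene 33.9 − 23.03 = 10.87; Cisuralian 298.9 − 273.01 = 25.89; Guadalupian 273.01 − 259.51 = 13.5; Holocene 0.0117 − 0 = 0.0117; Eocene 56 − 33.9 = 22.1.
Ranking these from longest: Cisuralian > Eocene > Guadalupian > Oligocene > Paleocene > Holocene.
Position 2 in that ranking is Eocene, which lasted 22.1 Myr.

Eocene, 22.1 million years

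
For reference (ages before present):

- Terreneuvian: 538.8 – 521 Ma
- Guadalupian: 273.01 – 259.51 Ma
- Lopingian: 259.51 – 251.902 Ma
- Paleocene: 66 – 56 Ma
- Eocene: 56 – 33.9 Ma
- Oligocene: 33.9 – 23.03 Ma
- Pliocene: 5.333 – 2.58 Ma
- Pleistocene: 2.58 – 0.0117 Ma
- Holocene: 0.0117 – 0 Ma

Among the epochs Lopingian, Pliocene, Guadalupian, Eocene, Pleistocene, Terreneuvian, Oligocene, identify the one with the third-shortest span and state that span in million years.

Lopingian, 7.608 million years

Durations: Lopingian 7.608; Pliocene 2.753; Guadalupian 13.5; Eocene 22.1; Pleistocene 2.5683; Terreneuvian 17.8; Oligocene 10.87 Myr.
Sorted shortest-first: Pleistocene (2.5683), Pliocene (2.753), Lopingian (7.608), Oligocene (10.87), Guadalupian (13.5), Terreneuvian (17.8), Eocene (22.1).
The third shortest is Lopingian at 7.608 Myr.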